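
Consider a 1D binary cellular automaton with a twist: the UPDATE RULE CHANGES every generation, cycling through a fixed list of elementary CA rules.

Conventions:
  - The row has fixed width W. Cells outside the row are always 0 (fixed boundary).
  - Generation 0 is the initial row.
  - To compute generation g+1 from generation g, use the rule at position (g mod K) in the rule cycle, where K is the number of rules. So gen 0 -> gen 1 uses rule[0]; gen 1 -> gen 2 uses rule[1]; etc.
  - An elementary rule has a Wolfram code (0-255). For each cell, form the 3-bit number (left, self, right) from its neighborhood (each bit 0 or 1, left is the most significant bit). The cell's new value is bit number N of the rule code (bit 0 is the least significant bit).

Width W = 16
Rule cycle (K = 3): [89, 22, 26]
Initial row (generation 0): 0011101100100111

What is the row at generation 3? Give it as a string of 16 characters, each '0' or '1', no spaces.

Gen 0: 0011101100100111
Gen 1 (rule 89): 1010101110010101
Gen 2 (rule 22): 1010100001110101
Gen 3 (rule 26): 0000010011000000

Answer: 0000010011000000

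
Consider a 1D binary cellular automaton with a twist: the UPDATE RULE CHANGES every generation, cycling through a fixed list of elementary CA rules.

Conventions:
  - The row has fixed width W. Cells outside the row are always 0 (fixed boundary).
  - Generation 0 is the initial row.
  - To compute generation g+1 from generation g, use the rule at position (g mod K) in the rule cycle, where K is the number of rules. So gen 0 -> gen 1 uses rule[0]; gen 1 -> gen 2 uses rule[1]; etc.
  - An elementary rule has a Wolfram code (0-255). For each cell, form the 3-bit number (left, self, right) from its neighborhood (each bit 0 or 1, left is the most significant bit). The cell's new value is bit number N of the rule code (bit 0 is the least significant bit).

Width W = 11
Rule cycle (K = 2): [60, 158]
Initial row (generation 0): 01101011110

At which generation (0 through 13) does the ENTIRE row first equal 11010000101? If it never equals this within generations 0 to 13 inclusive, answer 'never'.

Answer: never

Derivation:
Gen 0: 01101011110
Gen 1 (rule 60): 01011110001
Gen 2 (rule 158): 11011101011
Gen 3 (rule 60): 10110011110
Gen 4 (rule 158): 10101111101
Gen 5 (rule 60): 11111000011
Gen 6 (rule 158): 11110100110
Gen 7 (rule 60): 10001110101
Gen 8 (rule 158): 11011100101
Gen 9 (rule 60): 10110010111
Gen 10 (rule 158): 10101110110
Gen 11 (rule 60): 11111001101
Gen 12 (rule 158): 11110111001
Gen 13 (rule 60): 10001100101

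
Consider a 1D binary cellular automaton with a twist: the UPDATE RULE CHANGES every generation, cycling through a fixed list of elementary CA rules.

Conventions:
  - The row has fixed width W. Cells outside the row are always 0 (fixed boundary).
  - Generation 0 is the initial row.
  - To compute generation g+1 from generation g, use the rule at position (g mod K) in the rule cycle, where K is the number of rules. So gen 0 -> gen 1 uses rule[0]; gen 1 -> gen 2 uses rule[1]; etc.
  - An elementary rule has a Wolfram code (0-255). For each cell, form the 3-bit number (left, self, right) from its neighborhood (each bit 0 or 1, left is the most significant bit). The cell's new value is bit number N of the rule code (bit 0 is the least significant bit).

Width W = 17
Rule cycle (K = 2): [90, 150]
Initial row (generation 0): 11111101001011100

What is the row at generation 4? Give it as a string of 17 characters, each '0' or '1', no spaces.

Gen 0: 11111101001011100
Gen 1 (rule 90): 10000100110010110
Gen 2 (rule 150): 11001111001110001
Gen 3 (rule 90): 11111001111011010
Gen 4 (rule 150): 01110110110000011

Answer: 01110110110000011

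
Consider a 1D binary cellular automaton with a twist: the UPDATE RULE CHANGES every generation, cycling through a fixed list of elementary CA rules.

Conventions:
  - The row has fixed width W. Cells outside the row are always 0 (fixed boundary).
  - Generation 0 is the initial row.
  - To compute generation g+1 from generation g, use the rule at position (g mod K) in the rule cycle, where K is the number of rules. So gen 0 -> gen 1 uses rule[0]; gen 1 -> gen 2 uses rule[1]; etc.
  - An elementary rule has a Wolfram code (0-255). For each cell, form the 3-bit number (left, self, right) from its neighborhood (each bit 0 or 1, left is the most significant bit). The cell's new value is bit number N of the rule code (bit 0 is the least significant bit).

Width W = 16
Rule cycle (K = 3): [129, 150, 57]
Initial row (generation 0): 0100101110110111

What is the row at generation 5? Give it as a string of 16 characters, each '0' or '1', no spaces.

Gen 0: 0100101110110111
Gen 1 (rule 129): 0000000100000010
Gen 2 (rule 150): 0000001110000111
Gen 3 (rule 57): 1111101001110100
Gen 4 (rule 129): 0111000000100001
Gen 5 (rule 150): 1010100001110011

Answer: 1010100001110011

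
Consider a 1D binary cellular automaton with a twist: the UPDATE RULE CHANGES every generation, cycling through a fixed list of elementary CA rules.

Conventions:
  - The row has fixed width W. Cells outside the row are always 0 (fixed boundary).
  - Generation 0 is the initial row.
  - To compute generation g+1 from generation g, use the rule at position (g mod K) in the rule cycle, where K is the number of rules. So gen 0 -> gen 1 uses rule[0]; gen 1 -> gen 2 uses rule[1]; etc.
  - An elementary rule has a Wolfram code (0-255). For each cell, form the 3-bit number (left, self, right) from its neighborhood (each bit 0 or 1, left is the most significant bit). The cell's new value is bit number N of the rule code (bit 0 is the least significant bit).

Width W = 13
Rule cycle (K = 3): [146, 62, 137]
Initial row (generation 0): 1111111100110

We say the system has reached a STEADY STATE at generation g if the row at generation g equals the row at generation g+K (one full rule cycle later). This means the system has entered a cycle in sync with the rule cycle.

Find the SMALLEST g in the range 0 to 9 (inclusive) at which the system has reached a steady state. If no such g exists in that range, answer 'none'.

Gen 0: 1111111100110
Gen 1 (rule 146): 0111111011001
Gen 2 (rule 62): 1100000110111
Gen 3 (rule 137): 1001110100110
Gen 4 (rule 146): 0110100011001
Gen 5 (rule 62): 1101110110111
Gen 6 (rule 137): 1001100100110
Gen 7 (rule 146): 0110011011001
Gen 8 (rule 62): 1101110110111
Gen 9 (rule 137): 1001100100110
Gen 10 (rule 146): 0110011011001
Gen 11 (rule 62): 1101110110111
Gen 12 (rule 137): 1001100100110

Answer: 5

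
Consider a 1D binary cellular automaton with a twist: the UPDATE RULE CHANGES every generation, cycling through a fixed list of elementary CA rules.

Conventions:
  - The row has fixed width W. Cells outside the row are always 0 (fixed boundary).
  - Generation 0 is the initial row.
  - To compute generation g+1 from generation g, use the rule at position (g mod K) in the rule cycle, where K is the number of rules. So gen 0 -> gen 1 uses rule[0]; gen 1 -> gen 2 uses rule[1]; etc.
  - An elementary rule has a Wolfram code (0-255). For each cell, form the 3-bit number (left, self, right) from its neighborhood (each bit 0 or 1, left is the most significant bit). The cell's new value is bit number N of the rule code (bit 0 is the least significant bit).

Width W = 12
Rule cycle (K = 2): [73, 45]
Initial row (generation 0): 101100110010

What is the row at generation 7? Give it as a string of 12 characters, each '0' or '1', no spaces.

Answer: 101000001001

Derivation:
Gen 0: 101100110010
Gen 1 (rule 73): 001100110000
Gen 2 (rule 45): 101000100111
Gen 3 (rule 73): 000010000101
Gen 4 (rule 45): 111010110111
Gen 5 (rule 73): 101000110101
Gen 6 (rule 45): 111010101111
Gen 7 (rule 73): 101000001001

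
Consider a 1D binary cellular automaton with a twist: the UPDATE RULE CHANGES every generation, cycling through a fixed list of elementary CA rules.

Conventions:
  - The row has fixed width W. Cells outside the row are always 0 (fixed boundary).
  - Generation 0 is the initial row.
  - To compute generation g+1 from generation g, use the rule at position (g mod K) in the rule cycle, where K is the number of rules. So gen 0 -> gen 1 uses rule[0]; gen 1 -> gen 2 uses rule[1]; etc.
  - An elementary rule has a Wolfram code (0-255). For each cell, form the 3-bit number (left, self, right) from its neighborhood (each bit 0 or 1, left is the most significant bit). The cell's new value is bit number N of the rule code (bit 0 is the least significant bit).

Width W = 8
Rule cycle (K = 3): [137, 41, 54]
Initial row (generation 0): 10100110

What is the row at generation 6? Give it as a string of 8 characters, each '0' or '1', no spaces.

Answer: 11011100

Derivation:
Gen 0: 10100110
Gen 1 (rule 137): 00000100
Gen 2 (rule 41): 11110001
Gen 3 (rule 54): 00001011
Gen 4 (rule 137): 11100010
Gen 5 (rule 41): 10001000
Gen 6 (rule 54): 11011100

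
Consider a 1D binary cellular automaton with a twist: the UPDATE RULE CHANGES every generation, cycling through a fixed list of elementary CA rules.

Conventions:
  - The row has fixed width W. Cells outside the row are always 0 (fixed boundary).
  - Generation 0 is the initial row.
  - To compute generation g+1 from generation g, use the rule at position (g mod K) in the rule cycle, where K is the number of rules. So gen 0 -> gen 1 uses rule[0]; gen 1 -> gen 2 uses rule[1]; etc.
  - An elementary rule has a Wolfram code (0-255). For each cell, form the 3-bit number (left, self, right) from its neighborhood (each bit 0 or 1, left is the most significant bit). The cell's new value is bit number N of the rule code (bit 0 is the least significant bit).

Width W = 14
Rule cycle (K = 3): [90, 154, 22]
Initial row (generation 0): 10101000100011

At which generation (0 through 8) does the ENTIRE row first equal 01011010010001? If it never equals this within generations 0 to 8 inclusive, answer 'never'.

Gen 0: 10101000100011
Gen 1 (rule 90): 00000101010111
Gen 2 (rule 154): 00001000000110
Gen 3 (rule 22): 00011100001001
Gen 4 (rule 90): 00110110010110
Gen 5 (rule 154): 01100101100101
Gen 6 (rule 22): 10011100011101
Gen 7 (rule 90): 01110110110100
Gen 8 (rule 154): 11100100100010

Answer: never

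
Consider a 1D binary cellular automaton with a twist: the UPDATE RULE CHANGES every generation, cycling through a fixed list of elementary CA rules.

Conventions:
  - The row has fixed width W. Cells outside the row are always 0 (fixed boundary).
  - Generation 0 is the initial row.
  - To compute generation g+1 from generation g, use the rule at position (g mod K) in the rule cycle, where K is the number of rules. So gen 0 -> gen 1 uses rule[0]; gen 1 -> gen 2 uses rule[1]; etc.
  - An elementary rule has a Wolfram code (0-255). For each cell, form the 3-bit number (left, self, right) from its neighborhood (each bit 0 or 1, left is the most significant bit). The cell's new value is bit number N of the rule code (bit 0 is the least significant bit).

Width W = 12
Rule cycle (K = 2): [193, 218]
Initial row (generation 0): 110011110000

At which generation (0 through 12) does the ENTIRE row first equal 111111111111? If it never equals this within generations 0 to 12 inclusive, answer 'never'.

Answer: 6

Derivation:
Gen 0: 110011110000
Gen 1 (rule 193): 010001110111
Gen 2 (rule 218): 101011110111
Gen 3 (rule 193): 000001110011
Gen 4 (rule 218): 000011111111
Gen 5 (rule 193): 111001111111
Gen 6 (rule 218): 111111111111
Gen 7 (rule 193): 011111111111
Gen 8 (rule 218): 111111111111
Gen 9 (rule 193): 011111111111
Gen 10 (rule 218): 111111111111
Gen 11 (rule 193): 011111111111
Gen 12 (rule 218): 111111111111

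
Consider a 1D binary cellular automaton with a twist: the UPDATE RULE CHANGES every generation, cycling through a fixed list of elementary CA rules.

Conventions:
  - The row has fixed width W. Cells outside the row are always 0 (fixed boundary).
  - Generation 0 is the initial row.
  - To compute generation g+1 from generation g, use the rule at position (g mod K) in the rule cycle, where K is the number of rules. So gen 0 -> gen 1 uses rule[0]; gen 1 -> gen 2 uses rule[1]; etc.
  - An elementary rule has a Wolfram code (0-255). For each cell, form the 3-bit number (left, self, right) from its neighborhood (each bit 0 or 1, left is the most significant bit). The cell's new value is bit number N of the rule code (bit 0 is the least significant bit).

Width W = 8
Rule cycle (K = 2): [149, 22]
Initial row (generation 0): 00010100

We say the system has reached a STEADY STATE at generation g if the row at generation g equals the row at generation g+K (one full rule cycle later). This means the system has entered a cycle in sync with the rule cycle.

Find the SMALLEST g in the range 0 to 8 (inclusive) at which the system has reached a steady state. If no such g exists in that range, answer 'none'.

Gen 0: 00010100
Gen 1 (rule 149): 11010111
Gen 2 (rule 22): 00010000
Gen 3 (rule 149): 11011111
Gen 4 (rule 22): 00000000
Gen 5 (rule 149): 11111111
Gen 6 (rule 22): 00000000
Gen 7 (rule 149): 11111111
Gen 8 (rule 22): 00000000
Gen 9 (rule 149): 11111111
Gen 10 (rule 22): 00000000

Answer: 4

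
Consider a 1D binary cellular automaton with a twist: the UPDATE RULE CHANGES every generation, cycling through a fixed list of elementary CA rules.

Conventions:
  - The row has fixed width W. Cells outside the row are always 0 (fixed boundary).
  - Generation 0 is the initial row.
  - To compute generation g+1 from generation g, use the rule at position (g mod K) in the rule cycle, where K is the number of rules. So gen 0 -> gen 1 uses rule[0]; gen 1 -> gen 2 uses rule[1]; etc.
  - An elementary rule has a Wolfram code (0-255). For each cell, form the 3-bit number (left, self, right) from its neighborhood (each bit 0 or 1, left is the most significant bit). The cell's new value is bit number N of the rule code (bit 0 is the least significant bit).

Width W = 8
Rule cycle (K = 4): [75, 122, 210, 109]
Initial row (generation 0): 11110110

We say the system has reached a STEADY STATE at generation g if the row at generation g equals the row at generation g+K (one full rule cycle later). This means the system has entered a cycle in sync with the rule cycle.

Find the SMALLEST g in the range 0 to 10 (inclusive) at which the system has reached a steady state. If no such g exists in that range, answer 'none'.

Gen 0: 11110110
Gen 1 (rule 75): 10010110
Gen 2 (rule 122): 01101111
Gen 3 (rule 210): 10100111
Gen 4 (rule 109): 11100101
Gen 5 (rule 75): 10101000
Gen 6 (rule 122): 01010100
Gen 7 (rule 210): 10000010
Gen 8 (rule 109): 10111010
Gen 9 (rule 75): 00101000
Gen 10 (rule 122): 01010100
Gen 11 (rule 210): 10000010
Gen 12 (rule 109): 10111010
Gen 13 (rule 75): 00101000
Gen 14 (rule 122): 01010100

Answer: 6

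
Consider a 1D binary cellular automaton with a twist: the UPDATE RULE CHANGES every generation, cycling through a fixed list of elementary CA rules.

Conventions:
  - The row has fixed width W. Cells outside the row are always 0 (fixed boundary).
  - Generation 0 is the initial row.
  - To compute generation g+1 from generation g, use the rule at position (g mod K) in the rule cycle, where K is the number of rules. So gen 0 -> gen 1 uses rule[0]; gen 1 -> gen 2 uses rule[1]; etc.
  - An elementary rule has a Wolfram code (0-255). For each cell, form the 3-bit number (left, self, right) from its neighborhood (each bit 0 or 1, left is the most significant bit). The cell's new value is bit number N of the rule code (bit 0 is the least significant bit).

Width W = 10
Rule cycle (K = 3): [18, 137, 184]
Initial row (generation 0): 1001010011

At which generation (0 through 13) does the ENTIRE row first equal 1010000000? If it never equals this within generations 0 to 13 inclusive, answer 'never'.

Gen 0: 1001010011
Gen 1 (rule 18): 0110001100
Gen 2 (rule 137): 0100101001
Gen 3 (rule 184): 0010010100
Gen 4 (rule 18): 0101100010
Gen 5 (rule 137): 0001001000
Gen 6 (rule 184): 0000100100
Gen 7 (rule 18): 0001011010
Gen 8 (rule 137): 1100010000
Gen 9 (rule 184): 1010001000
Gen 10 (rule 18): 0001010100
Gen 11 (rule 137): 1100000001
Gen 12 (rule 184): 1010000000
Gen 13 (rule 18): 0001000000

Answer: 12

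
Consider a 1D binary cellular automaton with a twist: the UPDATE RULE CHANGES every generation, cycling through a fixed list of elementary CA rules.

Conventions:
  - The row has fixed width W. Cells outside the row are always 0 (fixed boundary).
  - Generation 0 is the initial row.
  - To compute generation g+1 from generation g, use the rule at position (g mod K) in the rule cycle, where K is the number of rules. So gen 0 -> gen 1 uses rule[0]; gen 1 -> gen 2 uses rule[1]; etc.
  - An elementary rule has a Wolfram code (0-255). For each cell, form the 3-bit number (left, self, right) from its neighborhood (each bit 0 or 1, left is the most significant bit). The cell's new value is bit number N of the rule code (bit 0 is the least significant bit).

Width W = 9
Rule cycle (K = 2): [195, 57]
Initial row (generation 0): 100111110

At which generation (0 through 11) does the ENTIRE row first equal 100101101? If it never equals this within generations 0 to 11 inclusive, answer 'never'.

Gen 0: 100111110
Gen 1 (rule 195): 001011110
Gen 2 (rule 57): 100110001
Gen 3 (rule 195): 001010110
Gen 4 (rule 57): 100101101
Gen 5 (rule 195): 001000100
Gen 6 (rule 57): 100110011
Gen 7 (rule 195): 001010101
Gen 8 (rule 57): 100101010
Gen 9 (rule 195): 001000000
Gen 10 (rule 57): 100111111
Gen 11 (rule 195): 001011111

Answer: 4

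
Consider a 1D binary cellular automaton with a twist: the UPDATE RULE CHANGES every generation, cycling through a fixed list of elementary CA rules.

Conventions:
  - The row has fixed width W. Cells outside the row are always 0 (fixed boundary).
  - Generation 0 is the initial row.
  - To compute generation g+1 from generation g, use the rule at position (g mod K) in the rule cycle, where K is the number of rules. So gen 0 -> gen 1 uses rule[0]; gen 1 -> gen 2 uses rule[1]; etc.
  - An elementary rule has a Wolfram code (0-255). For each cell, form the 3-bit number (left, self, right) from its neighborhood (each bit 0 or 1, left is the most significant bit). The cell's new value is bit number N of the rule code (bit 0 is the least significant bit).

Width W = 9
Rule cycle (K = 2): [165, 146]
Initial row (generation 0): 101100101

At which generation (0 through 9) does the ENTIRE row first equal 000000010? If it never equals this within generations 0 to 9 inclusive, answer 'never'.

Answer: never

Derivation:
Gen 0: 101100101
Gen 1 (rule 165): 110000111
Gen 2 (rule 146): 001001010
Gen 3 (rule 165): 101001110
Gen 4 (rule 146): 000110101
Gen 5 (rule 165): 110001111
Gen 6 (rule 146): 001010110
Gen 7 (rule 165): 101111000
Gen 8 (rule 146): 000110100
Gen 9 (rule 165): 110001101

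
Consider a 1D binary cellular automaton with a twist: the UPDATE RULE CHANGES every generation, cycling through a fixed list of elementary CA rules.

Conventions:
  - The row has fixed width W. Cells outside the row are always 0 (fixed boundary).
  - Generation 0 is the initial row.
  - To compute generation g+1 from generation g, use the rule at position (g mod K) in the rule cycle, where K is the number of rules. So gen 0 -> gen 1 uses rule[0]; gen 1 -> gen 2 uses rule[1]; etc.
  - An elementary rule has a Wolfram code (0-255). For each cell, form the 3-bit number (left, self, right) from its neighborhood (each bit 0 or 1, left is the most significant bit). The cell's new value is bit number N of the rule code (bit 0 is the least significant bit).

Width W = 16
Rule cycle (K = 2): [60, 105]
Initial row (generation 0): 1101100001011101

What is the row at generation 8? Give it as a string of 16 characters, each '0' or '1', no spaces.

Gen 0: 1101100001011101
Gen 1 (rule 60): 1011010001110011
Gen 2 (rule 105): 0111100101010011
Gen 3 (rule 60): 0100010111111010
Gen 4 (rule 105): 0001001100001100
Gen 5 (rule 60): 0001101010001010
Gen 6 (rule 105): 1101110100100100
Gen 7 (rule 60): 1011001110110110
Gen 8 (rule 105): 0111001011111110

Answer: 0111001011111110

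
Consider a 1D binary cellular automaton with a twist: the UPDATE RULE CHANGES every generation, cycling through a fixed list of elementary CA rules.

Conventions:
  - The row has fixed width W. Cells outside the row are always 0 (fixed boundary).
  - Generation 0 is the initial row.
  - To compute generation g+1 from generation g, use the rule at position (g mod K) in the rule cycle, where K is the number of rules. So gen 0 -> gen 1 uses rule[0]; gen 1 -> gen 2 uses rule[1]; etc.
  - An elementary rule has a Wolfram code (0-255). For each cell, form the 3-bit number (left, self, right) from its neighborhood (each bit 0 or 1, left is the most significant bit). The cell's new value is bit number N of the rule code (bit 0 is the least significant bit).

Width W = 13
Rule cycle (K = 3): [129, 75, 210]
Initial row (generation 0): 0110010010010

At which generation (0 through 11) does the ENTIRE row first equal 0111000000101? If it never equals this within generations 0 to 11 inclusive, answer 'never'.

Gen 0: 0110010010010
Gen 1 (rule 129): 0000000000000
Gen 2 (rule 75): 1111111111111
Gen 3 (rule 210): 0111111111111
Gen 4 (rule 129): 0011111111110
Gen 5 (rule 75): 1110000000010
Gen 6 (rule 210): 0111000000101
Gen 7 (rule 129): 0010011110000
Gen 8 (rule 75): 1100110010111
Gen 9 (rule 210): 0111011100011
Gen 10 (rule 129): 0010001001000
Gen 11 (rule 75): 1100110010011

Answer: 6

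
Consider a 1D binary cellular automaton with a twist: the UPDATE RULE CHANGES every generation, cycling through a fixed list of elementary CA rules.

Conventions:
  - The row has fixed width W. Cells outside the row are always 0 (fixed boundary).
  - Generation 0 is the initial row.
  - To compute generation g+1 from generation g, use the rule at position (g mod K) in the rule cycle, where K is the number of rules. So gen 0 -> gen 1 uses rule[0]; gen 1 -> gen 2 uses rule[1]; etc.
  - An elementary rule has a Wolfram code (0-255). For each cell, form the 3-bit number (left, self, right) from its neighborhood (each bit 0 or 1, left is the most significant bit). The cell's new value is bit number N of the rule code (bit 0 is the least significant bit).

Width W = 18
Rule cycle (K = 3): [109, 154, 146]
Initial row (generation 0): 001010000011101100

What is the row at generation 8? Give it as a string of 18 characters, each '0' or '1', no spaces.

Answer: 100001110001111000

Derivation:
Gen 0: 001010000011101100
Gen 1 (rule 109): 101110111010111101
Gen 2 (rule 154): 001100110000111000
Gen 3 (rule 146): 010011001001010100
Gen 4 (rule 109): 010011001001111101
Gen 5 (rule 154): 101110110111111000
Gen 6 (rule 146): 000100000011110100
Gen 7 (rule 109): 110101111010011101
Gen 8 (rule 154): 100001110001111000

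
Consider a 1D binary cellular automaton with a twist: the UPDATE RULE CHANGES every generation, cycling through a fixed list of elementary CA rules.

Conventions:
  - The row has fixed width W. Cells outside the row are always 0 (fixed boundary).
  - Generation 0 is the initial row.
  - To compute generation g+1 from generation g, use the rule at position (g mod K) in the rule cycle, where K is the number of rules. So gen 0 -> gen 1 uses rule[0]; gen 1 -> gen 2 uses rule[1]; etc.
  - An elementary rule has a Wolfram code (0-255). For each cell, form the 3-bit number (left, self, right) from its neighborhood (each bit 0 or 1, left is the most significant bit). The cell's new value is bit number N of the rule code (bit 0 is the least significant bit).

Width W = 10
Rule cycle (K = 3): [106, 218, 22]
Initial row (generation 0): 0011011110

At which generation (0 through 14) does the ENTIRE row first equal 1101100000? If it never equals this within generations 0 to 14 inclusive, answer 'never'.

Answer: 12

Derivation:
Gen 0: 0011011110
Gen 1 (rule 106): 0111110010
Gen 2 (rule 218): 1111111101
Gen 3 (rule 22): 0000000001
Gen 4 (rule 106): 0000000010
Gen 5 (rule 218): 0000000101
Gen 6 (rule 22): 0000001101
Gen 7 (rule 106): 0000011110
Gen 8 (rule 218): 0000111111
Gen 9 (rule 22): 0001000000
Gen 10 (rule 106): 0010000000
Gen 11 (rule 218): 0101000000
Gen 12 (rule 22): 1101100000
Gen 13 (rule 106): 1111100000
Gen 14 (rule 218): 1111110000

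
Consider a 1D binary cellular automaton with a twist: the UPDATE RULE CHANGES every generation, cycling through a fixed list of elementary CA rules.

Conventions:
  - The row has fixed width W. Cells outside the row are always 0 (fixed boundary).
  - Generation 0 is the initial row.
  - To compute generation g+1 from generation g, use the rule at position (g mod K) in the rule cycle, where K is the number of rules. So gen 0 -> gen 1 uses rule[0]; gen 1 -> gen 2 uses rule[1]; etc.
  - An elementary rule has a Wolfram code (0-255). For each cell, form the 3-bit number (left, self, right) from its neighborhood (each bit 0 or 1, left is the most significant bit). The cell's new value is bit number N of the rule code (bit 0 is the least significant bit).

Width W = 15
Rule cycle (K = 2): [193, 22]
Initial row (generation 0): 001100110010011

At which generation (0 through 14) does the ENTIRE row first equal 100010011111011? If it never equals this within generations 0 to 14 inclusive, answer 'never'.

Answer: 13

Derivation:
Gen 0: 001100110010011
Gen 1 (rule 193): 100100010000001
Gen 2 (rule 22): 111110111000011
Gen 3 (rule 193): 011110011011001
Gen 4 (rule 22): 100001100000111
Gen 5 (rule 193): 001100101110011
Gen 6 (rule 22): 010011100001100
Gen 7 (rule 193): 000001101100101
Gen 8 (rule 22): 000010000011101
Gen 9 (rule 193): 111000111001100
Gen 10 (rule 22): 000101000110010
Gen 11 (rule 193): 110000010010000
Gen 12 (rule 22): 001000111111000
Gen 13 (rule 193): 100010011111011
Gen 14 (rule 22): 110111100000000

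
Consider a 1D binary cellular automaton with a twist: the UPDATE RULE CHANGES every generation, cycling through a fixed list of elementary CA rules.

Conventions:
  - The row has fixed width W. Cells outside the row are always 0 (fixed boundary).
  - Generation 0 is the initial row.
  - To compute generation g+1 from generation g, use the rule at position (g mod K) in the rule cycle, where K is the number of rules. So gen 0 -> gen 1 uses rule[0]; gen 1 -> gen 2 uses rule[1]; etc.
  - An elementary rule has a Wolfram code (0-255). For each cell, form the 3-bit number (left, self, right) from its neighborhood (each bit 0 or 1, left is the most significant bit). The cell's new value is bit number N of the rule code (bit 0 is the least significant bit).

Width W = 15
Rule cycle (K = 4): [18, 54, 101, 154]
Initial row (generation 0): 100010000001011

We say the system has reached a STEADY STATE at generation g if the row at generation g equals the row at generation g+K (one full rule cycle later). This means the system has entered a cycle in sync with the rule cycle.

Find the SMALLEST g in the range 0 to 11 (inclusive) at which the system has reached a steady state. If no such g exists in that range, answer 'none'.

Gen 0: 100010000001011
Gen 1 (rule 18): 010101000010000
Gen 2 (rule 54): 111111100111000
Gen 3 (rule 101): 000000100001011
Gen 4 (rule 154): 000001010010010
Gen 5 (rule 18): 000010001101101
Gen 6 (rule 54): 000111010010011
Gen 7 (rule 101): 110001110010001
Gen 8 (rule 154): 101011101101010
Gen 9 (rule 18): 000000000000001
Gen 10 (rule 54): 000000000000011
Gen 11 (rule 101): 111111111111001
Gen 12 (rule 154): 111111111110110
Gen 13 (rule 18): 000000000000001
Gen 14 (rule 54): 000000000000011
Gen 15 (rule 101): 111111111111001

Answer: 9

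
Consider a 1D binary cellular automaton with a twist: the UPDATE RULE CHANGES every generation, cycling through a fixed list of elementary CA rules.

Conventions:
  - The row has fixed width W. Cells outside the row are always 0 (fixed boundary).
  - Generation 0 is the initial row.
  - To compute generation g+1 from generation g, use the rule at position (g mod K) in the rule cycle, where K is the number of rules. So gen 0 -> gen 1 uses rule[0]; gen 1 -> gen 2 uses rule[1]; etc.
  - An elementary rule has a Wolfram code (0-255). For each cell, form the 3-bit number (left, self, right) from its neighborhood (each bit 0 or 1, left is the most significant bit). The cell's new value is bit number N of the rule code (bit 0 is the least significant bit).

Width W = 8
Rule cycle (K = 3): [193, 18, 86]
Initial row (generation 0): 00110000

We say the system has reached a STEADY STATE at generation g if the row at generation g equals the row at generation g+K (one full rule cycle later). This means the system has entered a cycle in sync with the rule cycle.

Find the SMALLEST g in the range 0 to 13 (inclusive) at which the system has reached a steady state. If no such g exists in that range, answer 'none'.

Gen 0: 00110000
Gen 1 (rule 193): 10010111
Gen 2 (rule 18): 01100000
Gen 3 (rule 86): 10110000
Gen 4 (rule 193): 00010111
Gen 5 (rule 18): 00100000
Gen 6 (rule 86): 01110000
Gen 7 (rule 193): 00110111
Gen 8 (rule 18): 01000000
Gen 9 (rule 86): 11100000
Gen 10 (rule 193): 01101111
Gen 11 (rule 18): 10000000
Gen 12 (rule 86): 11000000
Gen 13 (rule 193): 01011111
Gen 14 (rule 18): 10000000
Gen 15 (rule 86): 11000000
Gen 16 (rule 193): 01011111

Answer: 11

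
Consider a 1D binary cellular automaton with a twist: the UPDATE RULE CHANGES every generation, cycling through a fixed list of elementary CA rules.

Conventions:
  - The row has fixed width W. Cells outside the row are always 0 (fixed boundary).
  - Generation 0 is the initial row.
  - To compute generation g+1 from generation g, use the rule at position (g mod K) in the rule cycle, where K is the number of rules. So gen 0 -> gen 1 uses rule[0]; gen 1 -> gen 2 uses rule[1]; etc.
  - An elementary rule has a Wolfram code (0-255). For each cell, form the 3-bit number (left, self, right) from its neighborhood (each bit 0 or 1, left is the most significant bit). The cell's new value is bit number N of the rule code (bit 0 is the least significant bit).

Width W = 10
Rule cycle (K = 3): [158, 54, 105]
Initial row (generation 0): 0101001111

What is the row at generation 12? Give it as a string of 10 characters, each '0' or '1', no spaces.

Gen 0: 0101001111
Gen 1 (rule 158): 1101111110
Gen 2 (rule 54): 0010000001
Gen 3 (rule 105): 1000111100
Gen 4 (rule 158): 1101111010
Gen 5 (rule 54): 0010000111
Gen 6 (rule 105): 1000110101
Gen 7 (rule 158): 1101100101
Gen 8 (rule 54): 0010011111
Gen 9 (rule 105): 1000010001
Gen 10 (rule 158): 1100111011
Gen 11 (rule 54): 0011000100
Gen 12 (rule 105): 1011010001

Answer: 1011010001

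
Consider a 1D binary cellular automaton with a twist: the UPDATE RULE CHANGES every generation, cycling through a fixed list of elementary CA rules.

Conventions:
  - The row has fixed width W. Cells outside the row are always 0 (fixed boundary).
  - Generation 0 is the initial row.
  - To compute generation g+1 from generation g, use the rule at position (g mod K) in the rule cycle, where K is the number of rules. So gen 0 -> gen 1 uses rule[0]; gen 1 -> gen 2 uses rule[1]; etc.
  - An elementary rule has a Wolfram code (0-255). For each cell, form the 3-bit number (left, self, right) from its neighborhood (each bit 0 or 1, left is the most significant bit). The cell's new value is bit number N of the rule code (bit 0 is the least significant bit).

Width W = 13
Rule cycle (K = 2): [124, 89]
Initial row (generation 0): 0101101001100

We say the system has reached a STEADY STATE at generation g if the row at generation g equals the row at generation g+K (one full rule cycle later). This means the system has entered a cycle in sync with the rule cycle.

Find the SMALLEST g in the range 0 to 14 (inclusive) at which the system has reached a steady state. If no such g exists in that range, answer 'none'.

Gen 0: 0101101001100
Gen 1 (rule 124): 0111111101110
Gen 2 (rule 89): 0100000101011
Gen 3 (rule 124): 0110000111111
Gen 4 (rule 89): 0111110100001
Gen 5 (rule 124): 0100011110001
Gen 6 (rule 89): 0011010011100
Gen 7 (rule 124): 0011111010110
Gen 8 (rule 89): 1010001000111
Gen 9 (rule 124): 1111001100101
Gen 10 (rule 89): 1001101110000
Gen 11 (rule 124): 1101111011000
Gen 12 (rule 89): 1101001011111
Gen 13 (rule 124): 1111101110001
Gen 14 (rule 89): 1000101011100
Gen 15 (rule 124): 1100111110110
Gen 16 (rule 89): 1110100010111

Answer: none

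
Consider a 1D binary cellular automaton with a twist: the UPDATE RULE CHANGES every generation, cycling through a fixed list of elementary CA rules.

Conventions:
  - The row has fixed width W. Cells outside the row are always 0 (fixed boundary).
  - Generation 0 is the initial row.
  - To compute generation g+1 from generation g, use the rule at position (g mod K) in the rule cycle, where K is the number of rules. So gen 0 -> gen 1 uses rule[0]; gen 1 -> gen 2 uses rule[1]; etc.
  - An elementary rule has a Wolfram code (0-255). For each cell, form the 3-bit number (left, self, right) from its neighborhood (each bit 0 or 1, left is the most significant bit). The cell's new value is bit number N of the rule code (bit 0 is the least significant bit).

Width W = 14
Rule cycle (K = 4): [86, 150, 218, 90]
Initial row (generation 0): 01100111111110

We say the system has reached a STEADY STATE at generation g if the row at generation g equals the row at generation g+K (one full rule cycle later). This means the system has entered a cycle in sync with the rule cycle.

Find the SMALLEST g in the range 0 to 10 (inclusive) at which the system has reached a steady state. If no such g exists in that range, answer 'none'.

Answer: none

Derivation:
Gen 0: 01100111111110
Gen 1 (rule 86): 10111000000011
Gen 2 (rule 150): 10010100000100
Gen 3 (rule 218): 01100010001010
Gen 4 (rule 90): 11110101010001
Gen 5 (rule 86): 00010101011011
Gen 6 (rule 150): 00110101000000
Gen 7 (rule 218): 01110000100000
Gen 8 (rule 90): 11011001010000
Gen 9 (rule 86): 01001111011000
Gen 10 (rule 150): 11110110000100
Gen 11 (rule 218): 11110111001010
Gen 12 (rule 90): 10010101110001
Gen 13 (rule 86): 11110100011011
Gen 14 (rule 150): 01100110100000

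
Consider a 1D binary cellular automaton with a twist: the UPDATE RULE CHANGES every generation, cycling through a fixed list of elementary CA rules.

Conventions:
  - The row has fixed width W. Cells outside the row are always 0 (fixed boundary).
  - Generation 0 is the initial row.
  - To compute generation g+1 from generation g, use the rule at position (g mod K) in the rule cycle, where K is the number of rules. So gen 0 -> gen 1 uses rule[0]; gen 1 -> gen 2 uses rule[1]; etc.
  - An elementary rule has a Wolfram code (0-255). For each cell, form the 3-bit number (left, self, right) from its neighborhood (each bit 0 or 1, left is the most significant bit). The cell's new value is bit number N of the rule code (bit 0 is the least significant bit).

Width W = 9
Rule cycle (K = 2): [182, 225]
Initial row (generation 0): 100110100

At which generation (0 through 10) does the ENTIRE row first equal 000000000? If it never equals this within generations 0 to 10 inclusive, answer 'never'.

Gen 0: 100110100
Gen 1 (rule 182): 111001110
Gen 2 (rule 225): 011000110
Gen 3 (rule 182): 100101001
Gen 4 (rule 225): 000010000
Gen 5 (rule 182): 000111000
Gen 6 (rule 225): 110011011
Gen 7 (rule 182): 001100100
Gen 8 (rule 225): 100100001
Gen 9 (rule 182): 111110011
Gen 10 (rule 225): 011110001

Answer: never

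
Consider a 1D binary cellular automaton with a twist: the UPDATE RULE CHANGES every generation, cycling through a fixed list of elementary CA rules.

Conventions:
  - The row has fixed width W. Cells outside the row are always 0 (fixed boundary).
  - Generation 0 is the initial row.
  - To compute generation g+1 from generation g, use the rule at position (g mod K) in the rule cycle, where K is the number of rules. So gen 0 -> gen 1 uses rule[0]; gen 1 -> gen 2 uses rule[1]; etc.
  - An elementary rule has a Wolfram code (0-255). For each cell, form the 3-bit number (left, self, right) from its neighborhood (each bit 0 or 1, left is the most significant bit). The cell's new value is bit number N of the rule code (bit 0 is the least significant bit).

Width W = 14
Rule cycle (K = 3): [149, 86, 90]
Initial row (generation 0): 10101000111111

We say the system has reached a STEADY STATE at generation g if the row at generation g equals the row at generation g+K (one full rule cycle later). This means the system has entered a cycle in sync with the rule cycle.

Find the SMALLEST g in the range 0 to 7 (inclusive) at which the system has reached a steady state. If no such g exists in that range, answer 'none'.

Gen 0: 10101000111111
Gen 1 (rule 149): 10101110011110
Gen 2 (rule 86): 10100011100011
Gen 3 (rule 90): 00010110110111
Gen 4 (rule 149): 11010000000010
Gen 5 (rule 86): 01011000000111
Gen 6 (rule 90): 10011100001101
Gen 7 (rule 149): 11001011100001
Gen 8 (rule 86): 01111000110011
Gen 9 (rule 90): 11001101111111
Gen 10 (rule 149): 00100000111110

Answer: none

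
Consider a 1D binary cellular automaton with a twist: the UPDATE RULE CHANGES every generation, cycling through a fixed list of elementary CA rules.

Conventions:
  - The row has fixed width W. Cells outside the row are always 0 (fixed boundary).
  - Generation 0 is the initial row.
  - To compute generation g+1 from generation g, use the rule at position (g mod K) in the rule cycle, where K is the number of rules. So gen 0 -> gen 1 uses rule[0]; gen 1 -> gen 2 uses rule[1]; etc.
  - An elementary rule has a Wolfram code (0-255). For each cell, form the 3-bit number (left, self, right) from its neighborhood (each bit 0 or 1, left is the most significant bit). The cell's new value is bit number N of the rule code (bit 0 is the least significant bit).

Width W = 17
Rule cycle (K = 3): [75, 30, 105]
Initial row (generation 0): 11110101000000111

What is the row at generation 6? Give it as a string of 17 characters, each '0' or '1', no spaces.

Gen 0: 11110101000000111
Gen 1 (rule 75): 10010000011111101
Gen 2 (rule 30): 11111000110000001
Gen 3 (rule 105): 10001010110111100
Gen 4 (rule 75): 00110000110100101
Gen 5 (rule 30): 01101001100111101
Gen 6 (rule 105): 01110001100100110

Answer: 01110001100100110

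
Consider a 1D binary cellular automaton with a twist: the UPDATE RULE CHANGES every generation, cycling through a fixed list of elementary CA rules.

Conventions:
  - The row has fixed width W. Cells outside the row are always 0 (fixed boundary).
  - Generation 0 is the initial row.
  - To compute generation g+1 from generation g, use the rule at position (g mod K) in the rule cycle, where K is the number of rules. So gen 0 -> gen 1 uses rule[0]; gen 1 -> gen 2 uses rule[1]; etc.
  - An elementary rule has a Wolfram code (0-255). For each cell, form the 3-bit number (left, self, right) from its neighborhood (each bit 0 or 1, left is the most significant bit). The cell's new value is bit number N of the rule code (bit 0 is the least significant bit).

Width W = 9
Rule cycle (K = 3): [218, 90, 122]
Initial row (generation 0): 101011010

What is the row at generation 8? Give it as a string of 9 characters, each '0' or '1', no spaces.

Gen 0: 101011010
Gen 1 (rule 218): 000011001
Gen 2 (rule 90): 000111110
Gen 3 (rule 122): 001100011
Gen 4 (rule 218): 011110111
Gen 5 (rule 90): 110010101
Gen 6 (rule 122): 111101010
Gen 7 (rule 218): 111100001
Gen 8 (rule 90): 100110010

Answer: 100110010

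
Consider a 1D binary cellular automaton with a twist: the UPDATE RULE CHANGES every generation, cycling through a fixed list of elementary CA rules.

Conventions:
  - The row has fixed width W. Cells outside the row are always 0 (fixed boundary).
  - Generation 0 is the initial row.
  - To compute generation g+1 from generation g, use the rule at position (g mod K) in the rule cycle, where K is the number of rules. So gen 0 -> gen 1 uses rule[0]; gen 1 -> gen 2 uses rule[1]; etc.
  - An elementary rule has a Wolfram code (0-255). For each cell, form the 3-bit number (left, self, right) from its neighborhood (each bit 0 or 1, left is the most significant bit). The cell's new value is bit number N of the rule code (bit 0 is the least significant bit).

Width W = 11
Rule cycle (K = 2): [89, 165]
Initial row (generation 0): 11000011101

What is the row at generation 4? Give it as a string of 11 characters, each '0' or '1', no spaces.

Gen 0: 11000011101
Gen 1 (rule 89): 11111010100
Gen 2 (rule 165): 01110111101
Gen 3 (rule 89): 01010100100
Gen 4 (rule 165): 01111100101

Answer: 01111100101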